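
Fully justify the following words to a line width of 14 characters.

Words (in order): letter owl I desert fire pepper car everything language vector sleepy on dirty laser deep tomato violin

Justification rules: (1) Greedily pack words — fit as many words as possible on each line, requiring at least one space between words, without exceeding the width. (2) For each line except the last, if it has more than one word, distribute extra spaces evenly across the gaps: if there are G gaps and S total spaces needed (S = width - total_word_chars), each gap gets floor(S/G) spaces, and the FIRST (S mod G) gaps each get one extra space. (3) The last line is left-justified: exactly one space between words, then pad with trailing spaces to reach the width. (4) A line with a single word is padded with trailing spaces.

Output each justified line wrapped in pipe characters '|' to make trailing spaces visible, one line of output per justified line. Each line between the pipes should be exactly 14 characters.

Answer: |letter  owl  I|
|desert    fire|
|pepper     car|
|everything    |
|language      |
|vector  sleepy|
|on dirty laser|
|deep    tomato|
|violin        |

Derivation:
Line 1: ['letter', 'owl', 'I'] (min_width=12, slack=2)
Line 2: ['desert', 'fire'] (min_width=11, slack=3)
Line 3: ['pepper', 'car'] (min_width=10, slack=4)
Line 4: ['everything'] (min_width=10, slack=4)
Line 5: ['language'] (min_width=8, slack=6)
Line 6: ['vector', 'sleepy'] (min_width=13, slack=1)
Line 7: ['on', 'dirty', 'laser'] (min_width=14, slack=0)
Line 8: ['deep', 'tomato'] (min_width=11, slack=3)
Line 9: ['violin'] (min_width=6, slack=8)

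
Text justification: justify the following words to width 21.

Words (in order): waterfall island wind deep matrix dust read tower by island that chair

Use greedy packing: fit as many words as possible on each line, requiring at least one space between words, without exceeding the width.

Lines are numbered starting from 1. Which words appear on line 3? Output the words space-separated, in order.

Answer: tower by island that

Derivation:
Line 1: ['waterfall', 'island', 'wind'] (min_width=21, slack=0)
Line 2: ['deep', 'matrix', 'dust', 'read'] (min_width=21, slack=0)
Line 3: ['tower', 'by', 'island', 'that'] (min_width=20, slack=1)
Line 4: ['chair'] (min_width=5, slack=16)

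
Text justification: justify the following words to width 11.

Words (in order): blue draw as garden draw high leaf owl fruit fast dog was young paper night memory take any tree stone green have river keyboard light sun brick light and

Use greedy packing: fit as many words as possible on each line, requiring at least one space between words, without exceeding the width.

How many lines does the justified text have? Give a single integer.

Answer: 16

Derivation:
Line 1: ['blue', 'draw'] (min_width=9, slack=2)
Line 2: ['as', 'garden'] (min_width=9, slack=2)
Line 3: ['draw', 'high'] (min_width=9, slack=2)
Line 4: ['leaf', 'owl'] (min_width=8, slack=3)
Line 5: ['fruit', 'fast'] (min_width=10, slack=1)
Line 6: ['dog', 'was'] (min_width=7, slack=4)
Line 7: ['young', 'paper'] (min_width=11, slack=0)
Line 8: ['night'] (min_width=5, slack=6)
Line 9: ['memory', 'take'] (min_width=11, slack=0)
Line 10: ['any', 'tree'] (min_width=8, slack=3)
Line 11: ['stone', 'green'] (min_width=11, slack=0)
Line 12: ['have', 'river'] (min_width=10, slack=1)
Line 13: ['keyboard'] (min_width=8, slack=3)
Line 14: ['light', 'sun'] (min_width=9, slack=2)
Line 15: ['brick', 'light'] (min_width=11, slack=0)
Line 16: ['and'] (min_width=3, slack=8)
Total lines: 16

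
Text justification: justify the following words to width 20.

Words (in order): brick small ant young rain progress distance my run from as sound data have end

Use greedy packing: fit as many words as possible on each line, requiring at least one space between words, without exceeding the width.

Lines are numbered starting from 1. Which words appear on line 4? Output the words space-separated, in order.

Answer: as sound data have

Derivation:
Line 1: ['brick', 'small', 'ant'] (min_width=15, slack=5)
Line 2: ['young', 'rain', 'progress'] (min_width=19, slack=1)
Line 3: ['distance', 'my', 'run', 'from'] (min_width=20, slack=0)
Line 4: ['as', 'sound', 'data', 'have'] (min_width=18, slack=2)
Line 5: ['end'] (min_width=3, slack=17)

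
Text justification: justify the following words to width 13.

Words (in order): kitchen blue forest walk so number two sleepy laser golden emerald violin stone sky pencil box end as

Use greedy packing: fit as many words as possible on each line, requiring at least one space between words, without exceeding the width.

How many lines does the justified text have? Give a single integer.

Line 1: ['kitchen', 'blue'] (min_width=12, slack=1)
Line 2: ['forest', 'walk'] (min_width=11, slack=2)
Line 3: ['so', 'number', 'two'] (min_width=13, slack=0)
Line 4: ['sleepy', 'laser'] (min_width=12, slack=1)
Line 5: ['golden'] (min_width=6, slack=7)
Line 6: ['emerald'] (min_width=7, slack=6)
Line 7: ['violin', 'stone'] (min_width=12, slack=1)
Line 8: ['sky', 'pencil'] (min_width=10, slack=3)
Line 9: ['box', 'end', 'as'] (min_width=10, slack=3)
Total lines: 9

Answer: 9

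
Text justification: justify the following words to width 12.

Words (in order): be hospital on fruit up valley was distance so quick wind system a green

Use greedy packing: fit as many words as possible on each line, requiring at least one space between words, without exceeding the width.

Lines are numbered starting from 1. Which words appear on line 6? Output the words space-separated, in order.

Line 1: ['be', 'hospital'] (min_width=11, slack=1)
Line 2: ['on', 'fruit', 'up'] (min_width=11, slack=1)
Line 3: ['valley', 'was'] (min_width=10, slack=2)
Line 4: ['distance', 'so'] (min_width=11, slack=1)
Line 5: ['quick', 'wind'] (min_width=10, slack=2)
Line 6: ['system', 'a'] (min_width=8, slack=4)
Line 7: ['green'] (min_width=5, slack=7)

Answer: system a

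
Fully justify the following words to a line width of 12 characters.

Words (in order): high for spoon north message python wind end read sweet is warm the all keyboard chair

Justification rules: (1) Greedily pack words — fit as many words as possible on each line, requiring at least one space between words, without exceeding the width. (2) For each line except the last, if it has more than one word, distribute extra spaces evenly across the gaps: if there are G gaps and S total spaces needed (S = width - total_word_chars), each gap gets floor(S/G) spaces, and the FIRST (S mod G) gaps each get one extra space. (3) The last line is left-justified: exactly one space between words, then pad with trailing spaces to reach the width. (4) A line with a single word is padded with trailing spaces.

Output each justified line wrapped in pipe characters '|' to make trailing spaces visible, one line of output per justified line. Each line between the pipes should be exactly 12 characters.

Answer: |high     for|
|spoon  north|
|message     |
|python  wind|
|end     read|
|sweet     is|
|warm the all|
|keyboard    |
|chair       |

Derivation:
Line 1: ['high', 'for'] (min_width=8, slack=4)
Line 2: ['spoon', 'north'] (min_width=11, slack=1)
Line 3: ['message'] (min_width=7, slack=5)
Line 4: ['python', 'wind'] (min_width=11, slack=1)
Line 5: ['end', 'read'] (min_width=8, slack=4)
Line 6: ['sweet', 'is'] (min_width=8, slack=4)
Line 7: ['warm', 'the', 'all'] (min_width=12, slack=0)
Line 8: ['keyboard'] (min_width=8, slack=4)
Line 9: ['chair'] (min_width=5, slack=7)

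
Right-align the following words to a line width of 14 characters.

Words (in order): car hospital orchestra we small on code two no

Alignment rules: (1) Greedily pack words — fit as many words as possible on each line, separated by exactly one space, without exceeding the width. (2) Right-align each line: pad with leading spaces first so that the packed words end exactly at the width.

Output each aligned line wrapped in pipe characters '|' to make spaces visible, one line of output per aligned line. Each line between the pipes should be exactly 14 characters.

Answer: |  car hospital|
|  orchestra we|
| small on code|
|        two no|

Derivation:
Line 1: ['car', 'hospital'] (min_width=12, slack=2)
Line 2: ['orchestra', 'we'] (min_width=12, slack=2)
Line 3: ['small', 'on', 'code'] (min_width=13, slack=1)
Line 4: ['two', 'no'] (min_width=6, slack=8)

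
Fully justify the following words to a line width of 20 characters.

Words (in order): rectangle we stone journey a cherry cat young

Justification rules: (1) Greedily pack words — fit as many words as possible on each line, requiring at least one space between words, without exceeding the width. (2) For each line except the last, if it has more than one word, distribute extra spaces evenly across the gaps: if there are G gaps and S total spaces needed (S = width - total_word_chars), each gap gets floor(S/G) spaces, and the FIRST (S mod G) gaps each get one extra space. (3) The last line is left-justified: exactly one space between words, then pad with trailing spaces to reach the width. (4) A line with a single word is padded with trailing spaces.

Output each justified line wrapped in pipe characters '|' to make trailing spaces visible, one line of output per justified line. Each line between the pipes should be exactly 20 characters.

Line 1: ['rectangle', 'we', 'stone'] (min_width=18, slack=2)
Line 2: ['journey', 'a', 'cherry', 'cat'] (min_width=20, slack=0)
Line 3: ['young'] (min_width=5, slack=15)

Answer: |rectangle  we  stone|
|journey a cherry cat|
|young               |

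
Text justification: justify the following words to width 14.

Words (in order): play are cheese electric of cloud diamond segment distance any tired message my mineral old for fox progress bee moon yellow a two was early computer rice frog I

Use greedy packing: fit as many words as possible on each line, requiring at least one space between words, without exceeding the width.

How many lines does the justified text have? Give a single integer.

Line 1: ['play', 'are'] (min_width=8, slack=6)
Line 2: ['cheese'] (min_width=6, slack=8)
Line 3: ['electric', 'of'] (min_width=11, slack=3)
Line 4: ['cloud', 'diamond'] (min_width=13, slack=1)
Line 5: ['segment'] (min_width=7, slack=7)
Line 6: ['distance', 'any'] (min_width=12, slack=2)
Line 7: ['tired', 'message'] (min_width=13, slack=1)
Line 8: ['my', 'mineral', 'old'] (min_width=14, slack=0)
Line 9: ['for', 'fox'] (min_width=7, slack=7)
Line 10: ['progress', 'bee'] (min_width=12, slack=2)
Line 11: ['moon', 'yellow', 'a'] (min_width=13, slack=1)
Line 12: ['two', 'was', 'early'] (min_width=13, slack=1)
Line 13: ['computer', 'rice'] (min_width=13, slack=1)
Line 14: ['frog', 'I'] (min_width=6, slack=8)
Total lines: 14

Answer: 14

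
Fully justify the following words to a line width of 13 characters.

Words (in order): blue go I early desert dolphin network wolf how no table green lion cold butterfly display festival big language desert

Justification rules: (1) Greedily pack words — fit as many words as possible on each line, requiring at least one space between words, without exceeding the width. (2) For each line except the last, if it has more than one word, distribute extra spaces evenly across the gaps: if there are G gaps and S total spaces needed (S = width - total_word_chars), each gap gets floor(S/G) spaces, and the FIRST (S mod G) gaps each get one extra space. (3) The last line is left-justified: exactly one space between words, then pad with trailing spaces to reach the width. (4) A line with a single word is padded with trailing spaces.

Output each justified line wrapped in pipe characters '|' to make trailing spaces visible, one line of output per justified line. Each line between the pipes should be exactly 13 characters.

Line 1: ['blue', 'go', 'I'] (min_width=9, slack=4)
Line 2: ['early', 'desert'] (min_width=12, slack=1)
Line 3: ['dolphin'] (min_width=7, slack=6)
Line 4: ['network', 'wolf'] (min_width=12, slack=1)
Line 5: ['how', 'no', 'table'] (min_width=12, slack=1)
Line 6: ['green', 'lion'] (min_width=10, slack=3)
Line 7: ['cold'] (min_width=4, slack=9)
Line 8: ['butterfly'] (min_width=9, slack=4)
Line 9: ['display'] (min_width=7, slack=6)
Line 10: ['festival', 'big'] (min_width=12, slack=1)
Line 11: ['language'] (min_width=8, slack=5)
Line 12: ['desert'] (min_width=6, slack=7)

Answer: |blue   go   I|
|early  desert|
|dolphin      |
|network  wolf|
|how  no table|
|green    lion|
|cold         |
|butterfly    |
|display      |
|festival  big|
|language     |
|desert       |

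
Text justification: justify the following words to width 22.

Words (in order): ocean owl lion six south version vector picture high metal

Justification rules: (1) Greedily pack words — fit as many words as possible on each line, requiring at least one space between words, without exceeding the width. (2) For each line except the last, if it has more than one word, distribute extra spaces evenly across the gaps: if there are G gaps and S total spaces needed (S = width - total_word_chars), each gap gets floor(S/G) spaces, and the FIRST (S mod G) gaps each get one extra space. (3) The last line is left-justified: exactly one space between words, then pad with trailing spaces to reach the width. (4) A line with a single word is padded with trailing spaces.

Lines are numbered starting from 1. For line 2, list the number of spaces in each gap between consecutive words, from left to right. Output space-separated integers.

Answer: 2 2

Derivation:
Line 1: ['ocean', 'owl', 'lion', 'six'] (min_width=18, slack=4)
Line 2: ['south', 'version', 'vector'] (min_width=20, slack=2)
Line 3: ['picture', 'high', 'metal'] (min_width=18, slack=4)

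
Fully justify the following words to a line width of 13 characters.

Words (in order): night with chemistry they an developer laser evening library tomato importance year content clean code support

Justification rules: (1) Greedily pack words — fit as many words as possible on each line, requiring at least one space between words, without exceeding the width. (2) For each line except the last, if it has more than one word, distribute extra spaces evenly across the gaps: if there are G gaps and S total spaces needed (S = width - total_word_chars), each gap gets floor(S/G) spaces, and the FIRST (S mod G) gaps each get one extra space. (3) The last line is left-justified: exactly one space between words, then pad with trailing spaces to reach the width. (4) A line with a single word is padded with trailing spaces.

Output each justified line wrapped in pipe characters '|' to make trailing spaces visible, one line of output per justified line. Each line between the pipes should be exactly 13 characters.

Line 1: ['night', 'with'] (min_width=10, slack=3)
Line 2: ['chemistry'] (min_width=9, slack=4)
Line 3: ['they', 'an'] (min_width=7, slack=6)
Line 4: ['developer'] (min_width=9, slack=4)
Line 5: ['laser', 'evening'] (min_width=13, slack=0)
Line 6: ['library'] (min_width=7, slack=6)
Line 7: ['tomato'] (min_width=6, slack=7)
Line 8: ['importance'] (min_width=10, slack=3)
Line 9: ['year', 'content'] (min_width=12, slack=1)
Line 10: ['clean', 'code'] (min_width=10, slack=3)
Line 11: ['support'] (min_width=7, slack=6)

Answer: |night    with|
|chemistry    |
|they       an|
|developer    |
|laser evening|
|library      |
|tomato       |
|importance   |
|year  content|
|clean    code|
|support      |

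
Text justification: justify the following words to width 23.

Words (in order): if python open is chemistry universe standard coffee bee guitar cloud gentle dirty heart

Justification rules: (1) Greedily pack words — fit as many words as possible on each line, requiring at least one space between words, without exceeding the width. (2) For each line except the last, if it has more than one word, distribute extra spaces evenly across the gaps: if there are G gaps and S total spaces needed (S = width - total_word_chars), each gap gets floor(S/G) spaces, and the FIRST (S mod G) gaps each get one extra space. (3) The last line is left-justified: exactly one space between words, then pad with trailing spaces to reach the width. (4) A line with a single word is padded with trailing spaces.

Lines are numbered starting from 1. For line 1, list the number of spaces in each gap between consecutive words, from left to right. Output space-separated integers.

Line 1: ['if', 'python', 'open', 'is'] (min_width=17, slack=6)
Line 2: ['chemistry', 'universe'] (min_width=18, slack=5)
Line 3: ['standard', 'coffee', 'bee'] (min_width=19, slack=4)
Line 4: ['guitar', 'cloud', 'gentle'] (min_width=19, slack=4)
Line 5: ['dirty', 'heart'] (min_width=11, slack=12)

Answer: 3 3 3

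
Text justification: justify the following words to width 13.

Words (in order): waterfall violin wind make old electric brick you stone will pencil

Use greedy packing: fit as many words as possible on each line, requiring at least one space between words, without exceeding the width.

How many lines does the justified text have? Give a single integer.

Line 1: ['waterfall'] (min_width=9, slack=4)
Line 2: ['violin', 'wind'] (min_width=11, slack=2)
Line 3: ['make', 'old'] (min_width=8, slack=5)
Line 4: ['electric'] (min_width=8, slack=5)
Line 5: ['brick', 'you'] (min_width=9, slack=4)
Line 6: ['stone', 'will'] (min_width=10, slack=3)
Line 7: ['pencil'] (min_width=6, slack=7)
Total lines: 7

Answer: 7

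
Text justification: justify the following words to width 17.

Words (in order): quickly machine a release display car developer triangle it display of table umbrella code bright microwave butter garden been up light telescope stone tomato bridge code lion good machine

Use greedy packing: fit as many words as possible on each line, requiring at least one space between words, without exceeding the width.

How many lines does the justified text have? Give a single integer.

Answer: 13

Derivation:
Line 1: ['quickly', 'machine', 'a'] (min_width=17, slack=0)
Line 2: ['release', 'display'] (min_width=15, slack=2)
Line 3: ['car', 'developer'] (min_width=13, slack=4)
Line 4: ['triangle', 'it'] (min_width=11, slack=6)
Line 5: ['display', 'of', 'table'] (min_width=16, slack=1)
Line 6: ['umbrella', 'code'] (min_width=13, slack=4)
Line 7: ['bright', 'microwave'] (min_width=16, slack=1)
Line 8: ['butter', 'garden'] (min_width=13, slack=4)
Line 9: ['been', 'up', 'light'] (min_width=13, slack=4)
Line 10: ['telescope', 'stone'] (min_width=15, slack=2)
Line 11: ['tomato', 'bridge'] (min_width=13, slack=4)
Line 12: ['code', 'lion', 'good'] (min_width=14, slack=3)
Line 13: ['machine'] (min_width=7, slack=10)
Total lines: 13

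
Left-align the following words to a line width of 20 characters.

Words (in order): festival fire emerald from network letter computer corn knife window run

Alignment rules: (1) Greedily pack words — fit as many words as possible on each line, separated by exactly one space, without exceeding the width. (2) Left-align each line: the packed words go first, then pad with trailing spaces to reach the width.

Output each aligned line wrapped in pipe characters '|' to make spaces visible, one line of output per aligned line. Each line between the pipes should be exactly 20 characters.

Line 1: ['festival', 'fire'] (min_width=13, slack=7)
Line 2: ['emerald', 'from', 'network'] (min_width=20, slack=0)
Line 3: ['letter', 'computer', 'corn'] (min_width=20, slack=0)
Line 4: ['knife', 'window', 'run'] (min_width=16, slack=4)

Answer: |festival fire       |
|emerald from network|
|letter computer corn|
|knife window run    |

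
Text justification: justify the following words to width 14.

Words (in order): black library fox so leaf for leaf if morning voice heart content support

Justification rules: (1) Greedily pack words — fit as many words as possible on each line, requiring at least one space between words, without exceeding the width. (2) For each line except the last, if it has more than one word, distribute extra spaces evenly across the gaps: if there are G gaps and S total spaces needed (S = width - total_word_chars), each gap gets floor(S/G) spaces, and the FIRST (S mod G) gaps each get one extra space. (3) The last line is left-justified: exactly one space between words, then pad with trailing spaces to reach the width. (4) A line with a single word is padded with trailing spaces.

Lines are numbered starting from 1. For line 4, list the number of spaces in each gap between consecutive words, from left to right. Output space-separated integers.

Line 1: ['black', 'library'] (min_width=13, slack=1)
Line 2: ['fox', 'so', 'leaf'] (min_width=11, slack=3)
Line 3: ['for', 'leaf', 'if'] (min_width=11, slack=3)
Line 4: ['morning', 'voice'] (min_width=13, slack=1)
Line 5: ['heart', 'content'] (min_width=13, slack=1)
Line 6: ['support'] (min_width=7, slack=7)

Answer: 2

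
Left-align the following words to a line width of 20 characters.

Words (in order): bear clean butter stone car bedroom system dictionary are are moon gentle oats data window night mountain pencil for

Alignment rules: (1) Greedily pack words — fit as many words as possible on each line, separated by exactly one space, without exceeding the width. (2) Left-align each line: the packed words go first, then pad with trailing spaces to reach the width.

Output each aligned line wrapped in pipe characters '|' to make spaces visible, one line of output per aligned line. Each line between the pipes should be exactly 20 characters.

Answer: |bear clean butter   |
|stone car bedroom   |
|system dictionary   |
|are are moon gentle |
|oats data window    |
|night mountain      |
|pencil for          |

Derivation:
Line 1: ['bear', 'clean', 'butter'] (min_width=17, slack=3)
Line 2: ['stone', 'car', 'bedroom'] (min_width=17, slack=3)
Line 3: ['system', 'dictionary'] (min_width=17, slack=3)
Line 4: ['are', 'are', 'moon', 'gentle'] (min_width=19, slack=1)
Line 5: ['oats', 'data', 'window'] (min_width=16, slack=4)
Line 6: ['night', 'mountain'] (min_width=14, slack=6)
Line 7: ['pencil', 'for'] (min_width=10, slack=10)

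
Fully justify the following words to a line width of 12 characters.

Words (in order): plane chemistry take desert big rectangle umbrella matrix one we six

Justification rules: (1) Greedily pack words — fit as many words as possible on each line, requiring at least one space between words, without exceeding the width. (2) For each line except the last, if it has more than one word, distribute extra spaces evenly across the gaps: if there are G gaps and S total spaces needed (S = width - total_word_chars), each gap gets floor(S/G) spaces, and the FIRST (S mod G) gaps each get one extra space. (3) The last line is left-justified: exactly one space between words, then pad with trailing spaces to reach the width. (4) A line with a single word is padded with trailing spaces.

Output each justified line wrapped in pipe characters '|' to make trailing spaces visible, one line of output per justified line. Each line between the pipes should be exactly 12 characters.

Line 1: ['plane'] (min_width=5, slack=7)
Line 2: ['chemistry'] (min_width=9, slack=3)
Line 3: ['take', 'desert'] (min_width=11, slack=1)
Line 4: ['big'] (min_width=3, slack=9)
Line 5: ['rectangle'] (min_width=9, slack=3)
Line 6: ['umbrella'] (min_width=8, slack=4)
Line 7: ['matrix', 'one'] (min_width=10, slack=2)
Line 8: ['we', 'six'] (min_width=6, slack=6)

Answer: |plane       |
|chemistry   |
|take  desert|
|big         |
|rectangle   |
|umbrella    |
|matrix   one|
|we six      |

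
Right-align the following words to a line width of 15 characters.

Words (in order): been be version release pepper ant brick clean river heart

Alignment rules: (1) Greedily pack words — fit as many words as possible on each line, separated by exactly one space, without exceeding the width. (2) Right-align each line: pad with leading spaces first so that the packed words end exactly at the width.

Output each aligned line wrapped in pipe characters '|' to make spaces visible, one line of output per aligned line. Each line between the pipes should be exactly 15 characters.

Answer: |been be version|
| release pepper|
|ant brick clean|
|    river heart|

Derivation:
Line 1: ['been', 'be', 'version'] (min_width=15, slack=0)
Line 2: ['release', 'pepper'] (min_width=14, slack=1)
Line 3: ['ant', 'brick', 'clean'] (min_width=15, slack=0)
Line 4: ['river', 'heart'] (min_width=11, slack=4)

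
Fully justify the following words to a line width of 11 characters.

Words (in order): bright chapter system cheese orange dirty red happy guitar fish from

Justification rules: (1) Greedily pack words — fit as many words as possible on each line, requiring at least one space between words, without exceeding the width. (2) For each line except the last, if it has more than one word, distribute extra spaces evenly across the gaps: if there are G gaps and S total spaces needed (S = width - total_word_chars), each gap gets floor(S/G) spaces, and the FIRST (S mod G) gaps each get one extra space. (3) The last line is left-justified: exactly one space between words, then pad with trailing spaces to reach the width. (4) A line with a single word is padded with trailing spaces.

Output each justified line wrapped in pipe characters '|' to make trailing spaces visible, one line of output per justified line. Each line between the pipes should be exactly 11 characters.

Answer: |bright     |
|chapter    |
|system     |
|cheese     |
|orange     |
|dirty   red|
|happy      |
|guitar fish|
|from       |

Derivation:
Line 1: ['bright'] (min_width=6, slack=5)
Line 2: ['chapter'] (min_width=7, slack=4)
Line 3: ['system'] (min_width=6, slack=5)
Line 4: ['cheese'] (min_width=6, slack=5)
Line 5: ['orange'] (min_width=6, slack=5)
Line 6: ['dirty', 'red'] (min_width=9, slack=2)
Line 7: ['happy'] (min_width=5, slack=6)
Line 8: ['guitar', 'fish'] (min_width=11, slack=0)
Line 9: ['from'] (min_width=4, slack=7)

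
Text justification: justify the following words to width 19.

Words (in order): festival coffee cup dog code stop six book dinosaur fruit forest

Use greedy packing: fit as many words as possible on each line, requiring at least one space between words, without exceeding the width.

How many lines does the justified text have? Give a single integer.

Line 1: ['festival', 'coffee', 'cup'] (min_width=19, slack=0)
Line 2: ['dog', 'code', 'stop', 'six'] (min_width=17, slack=2)
Line 3: ['book', 'dinosaur', 'fruit'] (min_width=19, slack=0)
Line 4: ['forest'] (min_width=6, slack=13)
Total lines: 4

Answer: 4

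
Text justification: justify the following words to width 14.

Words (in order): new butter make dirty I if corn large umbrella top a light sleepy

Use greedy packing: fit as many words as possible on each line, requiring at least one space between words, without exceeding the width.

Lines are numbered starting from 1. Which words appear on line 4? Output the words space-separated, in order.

Line 1: ['new', 'butter'] (min_width=10, slack=4)
Line 2: ['make', 'dirty', 'I'] (min_width=12, slack=2)
Line 3: ['if', 'corn', 'large'] (min_width=13, slack=1)
Line 4: ['umbrella', 'top', 'a'] (min_width=14, slack=0)
Line 5: ['light', 'sleepy'] (min_width=12, slack=2)

Answer: umbrella top a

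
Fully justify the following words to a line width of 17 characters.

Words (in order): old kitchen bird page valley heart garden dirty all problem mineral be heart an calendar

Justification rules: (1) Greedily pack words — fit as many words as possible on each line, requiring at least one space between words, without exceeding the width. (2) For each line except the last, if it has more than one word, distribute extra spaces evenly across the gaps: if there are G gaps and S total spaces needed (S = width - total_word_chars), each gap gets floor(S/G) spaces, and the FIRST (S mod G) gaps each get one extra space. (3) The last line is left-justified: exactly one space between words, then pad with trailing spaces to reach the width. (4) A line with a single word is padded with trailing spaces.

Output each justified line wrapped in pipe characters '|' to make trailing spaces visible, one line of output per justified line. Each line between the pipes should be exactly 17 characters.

Answer: |old  kitchen bird|
|page valley heart|
|garden  dirty all|
|problem   mineral|
|be    heart    an|
|calendar         |

Derivation:
Line 1: ['old', 'kitchen', 'bird'] (min_width=16, slack=1)
Line 2: ['page', 'valley', 'heart'] (min_width=17, slack=0)
Line 3: ['garden', 'dirty', 'all'] (min_width=16, slack=1)
Line 4: ['problem', 'mineral'] (min_width=15, slack=2)
Line 5: ['be', 'heart', 'an'] (min_width=11, slack=6)
Line 6: ['calendar'] (min_width=8, slack=9)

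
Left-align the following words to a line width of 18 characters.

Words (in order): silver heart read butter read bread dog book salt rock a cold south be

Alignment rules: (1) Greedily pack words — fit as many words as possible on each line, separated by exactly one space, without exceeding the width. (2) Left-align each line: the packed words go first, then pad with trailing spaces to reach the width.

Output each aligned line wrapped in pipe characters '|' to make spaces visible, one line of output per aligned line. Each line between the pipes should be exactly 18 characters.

Line 1: ['silver', 'heart', 'read'] (min_width=17, slack=1)
Line 2: ['butter', 'read', 'bread'] (min_width=17, slack=1)
Line 3: ['dog', 'book', 'salt', 'rock'] (min_width=18, slack=0)
Line 4: ['a', 'cold', 'south', 'be'] (min_width=15, slack=3)

Answer: |silver heart read |
|butter read bread |
|dog book salt rock|
|a cold south be   |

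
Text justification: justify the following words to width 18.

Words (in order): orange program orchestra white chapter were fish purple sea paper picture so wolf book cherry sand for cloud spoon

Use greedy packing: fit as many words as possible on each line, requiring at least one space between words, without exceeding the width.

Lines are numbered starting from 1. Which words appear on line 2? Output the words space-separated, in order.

Line 1: ['orange', 'program'] (min_width=14, slack=4)
Line 2: ['orchestra', 'white'] (min_width=15, slack=3)
Line 3: ['chapter', 'were', 'fish'] (min_width=17, slack=1)
Line 4: ['purple', 'sea', 'paper'] (min_width=16, slack=2)
Line 5: ['picture', 'so', 'wolf'] (min_width=15, slack=3)
Line 6: ['book', 'cherry', 'sand'] (min_width=16, slack=2)
Line 7: ['for', 'cloud', 'spoon'] (min_width=15, slack=3)

Answer: orchestra white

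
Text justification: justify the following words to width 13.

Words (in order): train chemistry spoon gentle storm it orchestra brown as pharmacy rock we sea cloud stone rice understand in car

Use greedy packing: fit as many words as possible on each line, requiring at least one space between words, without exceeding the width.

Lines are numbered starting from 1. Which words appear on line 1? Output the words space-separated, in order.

Answer: train

Derivation:
Line 1: ['train'] (min_width=5, slack=8)
Line 2: ['chemistry'] (min_width=9, slack=4)
Line 3: ['spoon', 'gentle'] (min_width=12, slack=1)
Line 4: ['storm', 'it'] (min_width=8, slack=5)
Line 5: ['orchestra'] (min_width=9, slack=4)
Line 6: ['brown', 'as'] (min_width=8, slack=5)
Line 7: ['pharmacy', 'rock'] (min_width=13, slack=0)
Line 8: ['we', 'sea', 'cloud'] (min_width=12, slack=1)
Line 9: ['stone', 'rice'] (min_width=10, slack=3)
Line 10: ['understand', 'in'] (min_width=13, slack=0)
Line 11: ['car'] (min_width=3, slack=10)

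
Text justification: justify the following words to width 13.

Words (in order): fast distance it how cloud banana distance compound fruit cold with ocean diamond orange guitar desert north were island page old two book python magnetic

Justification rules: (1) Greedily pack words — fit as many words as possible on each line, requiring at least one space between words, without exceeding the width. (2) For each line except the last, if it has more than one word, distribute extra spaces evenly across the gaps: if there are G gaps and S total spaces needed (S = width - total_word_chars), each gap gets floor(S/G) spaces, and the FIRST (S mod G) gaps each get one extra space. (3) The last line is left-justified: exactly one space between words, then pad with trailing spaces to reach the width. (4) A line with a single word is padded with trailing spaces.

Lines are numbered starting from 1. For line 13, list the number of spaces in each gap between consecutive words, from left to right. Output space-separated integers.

Answer: 3

Derivation:
Line 1: ['fast', 'distance'] (min_width=13, slack=0)
Line 2: ['it', 'how', 'cloud'] (min_width=12, slack=1)
Line 3: ['banana'] (min_width=6, slack=7)
Line 4: ['distance'] (min_width=8, slack=5)
Line 5: ['compound'] (min_width=8, slack=5)
Line 6: ['fruit', 'cold'] (min_width=10, slack=3)
Line 7: ['with', 'ocean'] (min_width=10, slack=3)
Line 8: ['diamond'] (min_width=7, slack=6)
Line 9: ['orange', 'guitar'] (min_width=13, slack=0)
Line 10: ['desert', 'north'] (min_width=12, slack=1)
Line 11: ['were', 'island'] (min_width=11, slack=2)
Line 12: ['page', 'old', 'two'] (min_width=12, slack=1)
Line 13: ['book', 'python'] (min_width=11, slack=2)
Line 14: ['magnetic'] (min_width=8, slack=5)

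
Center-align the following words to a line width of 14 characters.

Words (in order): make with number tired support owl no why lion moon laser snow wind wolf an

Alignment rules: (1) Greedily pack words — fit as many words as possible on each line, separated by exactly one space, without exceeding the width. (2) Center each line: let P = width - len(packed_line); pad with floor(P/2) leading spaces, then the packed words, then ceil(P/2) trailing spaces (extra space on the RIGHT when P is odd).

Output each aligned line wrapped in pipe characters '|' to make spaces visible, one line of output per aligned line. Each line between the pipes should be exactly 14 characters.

Answer: |  make with   |
| number tired |
|support owl no|
|why lion moon |
|  laser snow  |
| wind wolf an |

Derivation:
Line 1: ['make', 'with'] (min_width=9, slack=5)
Line 2: ['number', 'tired'] (min_width=12, slack=2)
Line 3: ['support', 'owl', 'no'] (min_width=14, slack=0)
Line 4: ['why', 'lion', 'moon'] (min_width=13, slack=1)
Line 5: ['laser', 'snow'] (min_width=10, slack=4)
Line 6: ['wind', 'wolf', 'an'] (min_width=12, slack=2)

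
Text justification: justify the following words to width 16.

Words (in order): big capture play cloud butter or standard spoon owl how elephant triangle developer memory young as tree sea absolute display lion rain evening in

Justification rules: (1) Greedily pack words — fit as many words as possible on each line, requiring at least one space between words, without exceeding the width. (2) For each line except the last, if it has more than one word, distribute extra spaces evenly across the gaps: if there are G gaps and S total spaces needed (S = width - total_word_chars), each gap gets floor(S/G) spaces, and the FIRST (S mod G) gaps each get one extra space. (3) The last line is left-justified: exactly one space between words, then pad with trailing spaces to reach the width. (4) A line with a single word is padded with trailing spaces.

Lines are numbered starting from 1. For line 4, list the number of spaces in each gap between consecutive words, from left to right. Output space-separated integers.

Answer: 1 1

Derivation:
Line 1: ['big', 'capture', 'play'] (min_width=16, slack=0)
Line 2: ['cloud', 'butter', 'or'] (min_width=15, slack=1)
Line 3: ['standard', 'spoon'] (min_width=14, slack=2)
Line 4: ['owl', 'how', 'elephant'] (min_width=16, slack=0)
Line 5: ['triangle'] (min_width=8, slack=8)
Line 6: ['developer', 'memory'] (min_width=16, slack=0)
Line 7: ['young', 'as', 'tree'] (min_width=13, slack=3)
Line 8: ['sea', 'absolute'] (min_width=12, slack=4)
Line 9: ['display', 'lion'] (min_width=12, slack=4)
Line 10: ['rain', 'evening', 'in'] (min_width=15, slack=1)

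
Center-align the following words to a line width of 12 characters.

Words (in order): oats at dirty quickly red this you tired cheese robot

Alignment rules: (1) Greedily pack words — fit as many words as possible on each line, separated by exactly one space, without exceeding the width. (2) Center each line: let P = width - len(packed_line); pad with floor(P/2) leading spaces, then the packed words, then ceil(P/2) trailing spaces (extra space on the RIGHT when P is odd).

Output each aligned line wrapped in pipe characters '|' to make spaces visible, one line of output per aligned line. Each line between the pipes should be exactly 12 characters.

Line 1: ['oats', 'at'] (min_width=7, slack=5)
Line 2: ['dirty'] (min_width=5, slack=7)
Line 3: ['quickly', 'red'] (min_width=11, slack=1)
Line 4: ['this', 'you'] (min_width=8, slack=4)
Line 5: ['tired', 'cheese'] (min_width=12, slack=0)
Line 6: ['robot'] (min_width=5, slack=7)

Answer: |  oats at   |
|   dirty    |
|quickly red |
|  this you  |
|tired cheese|
|   robot    |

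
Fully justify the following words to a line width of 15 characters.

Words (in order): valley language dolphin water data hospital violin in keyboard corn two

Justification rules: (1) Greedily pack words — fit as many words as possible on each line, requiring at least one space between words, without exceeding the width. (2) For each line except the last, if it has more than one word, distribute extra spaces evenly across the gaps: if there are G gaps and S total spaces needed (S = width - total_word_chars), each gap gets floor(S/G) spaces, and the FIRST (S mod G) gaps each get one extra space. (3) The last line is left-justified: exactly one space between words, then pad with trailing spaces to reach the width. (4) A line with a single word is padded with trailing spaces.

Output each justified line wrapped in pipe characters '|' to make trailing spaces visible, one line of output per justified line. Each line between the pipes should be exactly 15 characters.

Answer: |valley language|
|dolphin   water|
|data   hospital|
|violin       in|
|keyboard   corn|
|two            |

Derivation:
Line 1: ['valley', 'language'] (min_width=15, slack=0)
Line 2: ['dolphin', 'water'] (min_width=13, slack=2)
Line 3: ['data', 'hospital'] (min_width=13, slack=2)
Line 4: ['violin', 'in'] (min_width=9, slack=6)
Line 5: ['keyboard', 'corn'] (min_width=13, slack=2)
Line 6: ['two'] (min_width=3, slack=12)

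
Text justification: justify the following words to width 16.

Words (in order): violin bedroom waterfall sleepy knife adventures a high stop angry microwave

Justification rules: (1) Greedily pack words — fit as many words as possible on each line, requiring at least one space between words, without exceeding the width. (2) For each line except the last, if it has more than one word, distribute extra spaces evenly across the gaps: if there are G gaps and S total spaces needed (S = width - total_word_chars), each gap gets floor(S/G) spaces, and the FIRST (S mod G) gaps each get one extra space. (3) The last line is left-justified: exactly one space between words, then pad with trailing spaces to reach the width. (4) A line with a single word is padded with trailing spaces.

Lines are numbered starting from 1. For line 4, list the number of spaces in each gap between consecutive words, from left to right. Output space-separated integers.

Line 1: ['violin', 'bedroom'] (min_width=14, slack=2)
Line 2: ['waterfall', 'sleepy'] (min_width=16, slack=0)
Line 3: ['knife', 'adventures'] (min_width=16, slack=0)
Line 4: ['a', 'high', 'stop'] (min_width=11, slack=5)
Line 5: ['angry', 'microwave'] (min_width=15, slack=1)

Answer: 4 3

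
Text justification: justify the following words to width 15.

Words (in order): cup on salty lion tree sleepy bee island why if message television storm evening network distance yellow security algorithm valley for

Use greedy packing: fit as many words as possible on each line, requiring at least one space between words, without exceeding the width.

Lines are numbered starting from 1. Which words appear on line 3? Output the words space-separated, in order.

Line 1: ['cup', 'on', 'salty'] (min_width=12, slack=3)
Line 2: ['lion', 'tree'] (min_width=9, slack=6)
Line 3: ['sleepy', 'bee'] (min_width=10, slack=5)
Line 4: ['island', 'why', 'if'] (min_width=13, slack=2)
Line 5: ['message'] (min_width=7, slack=8)
Line 6: ['television'] (min_width=10, slack=5)
Line 7: ['storm', 'evening'] (min_width=13, slack=2)
Line 8: ['network'] (min_width=7, slack=8)
Line 9: ['distance', 'yellow'] (min_width=15, slack=0)
Line 10: ['security'] (min_width=8, slack=7)
Line 11: ['algorithm'] (min_width=9, slack=6)
Line 12: ['valley', 'for'] (min_width=10, slack=5)

Answer: sleepy bee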